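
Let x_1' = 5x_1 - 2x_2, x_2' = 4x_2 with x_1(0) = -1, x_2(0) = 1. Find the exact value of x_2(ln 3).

A = [[5,-2],[0,4]]; eigenvalues λ = 5, 4.
Eigenvectors: (1,0) for λ=5, (-2,-1) for λ=4.
From the initial condition, c_1 = -3, c_2 = -1.
x_2(ln 3) = (-3)(3^5)(0) + (-1)(3^4)(-1) = 81.

81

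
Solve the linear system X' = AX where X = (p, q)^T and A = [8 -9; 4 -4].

Coefficient matrix A = [[8, -9], [4, -4]].
Characteristic polynomial det(A - λI) = λ^2 - 4λ + 4 = 0.
Single eigenvalue λ = 2 with algebraic multiplicity 2.
Eigenvector v = (-3,-2); generalized eigenvector w with (A-λI)w=v is (1,1).
General solution: e^(2t)[K_1·v + K_2·(t·v + w)].

p(t) = -3K_1e^(2t) - 3K_2te^(2t) + K_2e^(2t), q(t) = -2K_1e^(2t) - 2K_2te^(2t) + K_2e^(2t)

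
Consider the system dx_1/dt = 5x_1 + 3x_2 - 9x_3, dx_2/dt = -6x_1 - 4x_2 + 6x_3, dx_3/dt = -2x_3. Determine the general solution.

Coefficient matrix A = [[5, 3, -9], [-6, -4, 6], [0, 0, -2]].
det(A - λI) = 0 gives eigenvalues λ = 2, -1, -2.
For λ=2: eigenvector (1,-1,0).
For λ=-1: eigenvector (-1,2,0).
For λ=-2: eigenvector (0,3,1).
General solution: K_1e^(2t)(1,-1,0) + K_2e^(-t)(-1,2,0) + K_3e^(-2t)(0,3,1).

x_1(t) = K_1e^(2t) - K_2e^(-t), x_2(t) = -K_1e^(2t) + 2K_2e^(-t) + 3K_3e^(-2t), x_3(t) = K_3e^(-2t)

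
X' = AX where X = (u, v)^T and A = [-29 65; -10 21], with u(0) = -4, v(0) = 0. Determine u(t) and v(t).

Coefficient matrix A = [[-29, 65], [-10, 21]].
Characteristic polynomial det(A - λI) = λ^2 + 8λ + 41 = 0.
Eigenvalues λ = -4 ± 5i (complex conjugate pair).
For λ=-4+5i: an eigenvector is (-3,-1) - i(2,1) = (-3 - 2i, -1 - i).
A real fundamental pair from Re and Im of e^((-4+5i)t)v: X_1 = e^(-4t)(cos(5t)·(-3,-1) + sin(5t)·(2,1)), X_2 = e^(-4t)(sin(5t)·(-3,-1) - cos(5t)·(2,1)).
General solution: K_1X_1 + K_2X_2.
Applying u(0)=-4, v(0)=0 gives K_1=4, K_2=-4.

u(t) = 20e^(-4t)sin(5t) - 4e^(-4t)cos(5t), v(t) = 8e^(-4t)sin(5t)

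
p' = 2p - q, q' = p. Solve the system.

Coefficient matrix A = [[2, -1], [1, 0]].
Characteristic polynomial det(A - λI) = λ^2 - 2λ + 1 = 0.
Single eigenvalue λ = 1 with algebraic multiplicity 2.
Eigenvector v = (-1,-1); generalized eigenvector w with (A-λI)w=v is (1,2).
General solution: e^(t)[c_1·v + c_2·(t·v + w)].

p(t) = -c_1e^(t) - c_2te^(t) + c_2e^(t), q(t) = -c_1e^(t) - c_2te^(t) + 2c_2e^(t)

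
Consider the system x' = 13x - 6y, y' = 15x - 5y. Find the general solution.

x(t) = K_1e^(4t)sin(3t) - K_1e^(4t)cos(3t) - K_2e^(4t)sin(3t) - K_2e^(4t)cos(3t), y(t) = K_1e^(4t)sin(3t) - 2K_1e^(4t)cos(3t) - 2K_2e^(4t)sin(3t) - K_2e^(4t)cos(3t)

Coefficient matrix A = [[13, -6], [15, -5]].
Characteristic polynomial det(A - λI) = λ^2 - 8λ + 25 = 0.
Eigenvalues λ = 4 ± 3i (complex conjugate pair).
For λ=4+3i: an eigenvector is (-1,-2) - i(1,1) = (-1 - i, -2 - i).
A real fundamental pair from Re and Im of e^((4+3i)t)v: X_1 = e^(4t)(cos(3t)·(-1,-2) + sin(3t)·(1,1)), X_2 = e^(4t)(sin(3t)·(-1,-2) - cos(3t)·(1,1)).
General solution: K_1X_1 + K_2X_2.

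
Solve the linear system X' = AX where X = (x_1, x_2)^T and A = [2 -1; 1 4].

x_1(t) = C_1e^(3t) + C_2te^(3t), x_2(t) = -C_1e^(3t) - C_2te^(3t) - C_2e^(3t)

Coefficient matrix A = [[2, -1], [1, 4]].
Characteristic polynomial det(A - λI) = λ^2 - 6λ + 9 = 0.
Single eigenvalue λ = 3 with algebraic multiplicity 2.
Eigenvector v = (1,-1); generalized eigenvector w with (A-λI)w=v is (0,-1).
General solution: e^(3t)[C_1·v + C_2·(t·v + w)].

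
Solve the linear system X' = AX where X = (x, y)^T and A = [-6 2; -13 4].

x(t) = K_1e^(-t)sin(t) - K_1e^(-t)cos(t) - K_2e^(-t)sin(t) - K_2e^(-t)cos(t), y(t) = 3K_1e^(-t)sin(t) - 2K_1e^(-t)cos(t) - 2K_2e^(-t)sin(t) - 3K_2e^(-t)cos(t)

Coefficient matrix A = [[-6, 2], [-13, 4]].
Characteristic polynomial det(A - λI) = λ^2 + 2λ + 2 = 0.
Eigenvalues λ = -1 ± i (complex conjugate pair).
For λ=-1+i: an eigenvector is (-1,-2) - i(1,3) = (-1 - i, -2 - 3i).
A real fundamental pair from Re and Im of e^((-1+i)t)v: X_1 = e^(-t)(cos(t)·(-1,-2) + sin(t)·(1,3)), X_2 = e^(-t)(sin(t)·(-1,-2) - cos(t)·(1,3)).
General solution: K_1X_1 + K_2X_2.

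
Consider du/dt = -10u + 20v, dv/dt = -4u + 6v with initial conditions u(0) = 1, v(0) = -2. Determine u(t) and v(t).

Coefficient matrix A = [[-10, 20], [-4, 6]].
Characteristic polynomial det(A - λI) = λ^2 + 4λ + 20 = 0.
Eigenvalues λ = -2 ± 4i (complex conjugate pair).
For λ=-2+4i: an eigenvector is (1,0) - i(-2,-1) = (1 + 2i, 0 + i).
A real fundamental pair from Re and Im of e^((-2+4i)t)v: X_1 = e^(-2t)(cos(4t)·(1,0) + sin(4t)·(-2,-1)), X_2 = e^(-2t)(sin(4t)·(1,0) - cos(4t)·(-2,-1)).
General solution: K_1X_1 + K_2X_2.
Applying u(0)=1, v(0)=-2 gives K_1=5, K_2=-2.

u(t) = -12e^(-2t)sin(4t) + e^(-2t)cos(4t), v(t) = -5e^(-2t)sin(4t) - 2e^(-2t)cos(4t)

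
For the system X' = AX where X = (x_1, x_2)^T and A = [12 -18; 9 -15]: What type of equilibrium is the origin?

A = [[12,-18],[9,-15]]; det(A-λI) = λ^2 + 3λ - 18.
λ = -6, 3: opposite signs.

saddle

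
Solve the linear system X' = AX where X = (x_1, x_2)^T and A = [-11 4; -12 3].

Coefficient matrix A = [[-11, 4], [-12, 3]].
Characteristic polynomial det(A - λI) = λ^2 + 8λ + 15 = 0.
Eigenvalues λ = -3, -5.
For λ=-3: (A-λI) row 1 is [-8, 4], so an eigenvector is (-1, -2).
For λ=-5: (A-λI) row 1 is [-6, 4], so an eigenvector is (2, 3).
General solution: C_1e^(-3t)(-1,-2) + C_2e^(-5t)(2,3).

x_1(t) = -C_1e^(-3t) + 2C_2e^(-5t), x_2(t) = -2C_1e^(-3t) + 3C_2e^(-5t)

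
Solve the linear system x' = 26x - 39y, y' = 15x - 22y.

x(t) = 2C_1e^(2t)sin(3t) - 3C_1e^(2t)cos(3t) - 3C_2e^(2t)sin(3t) - 2C_2e^(2t)cos(3t), y(t) = C_1e^(2t)sin(3t) - 2C_1e^(2t)cos(3t) - 2C_2e^(2t)sin(3t) - C_2e^(2t)cos(3t)

Coefficient matrix A = [[26, -39], [15, -22]].
Characteristic polynomial det(A - λI) = λ^2 - 4λ + 13 = 0.
Eigenvalues λ = 2 ± 3i (complex conjugate pair).
For λ=2+3i: an eigenvector is (-3,-2) - i(2,1) = (-3 - 2i, -2 - i).
A real fundamental pair from Re and Im of e^((2+3i)t)v: X_1 = e^(2t)(cos(3t)·(-3,-2) + sin(3t)·(2,1)), X_2 = e^(2t)(sin(3t)·(-3,-2) - cos(3t)·(2,1)).
General solution: C_1X_1 + C_2X_2.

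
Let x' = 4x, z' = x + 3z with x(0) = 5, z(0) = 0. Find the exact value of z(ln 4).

A = [[4,0],[1,3]]; eigenvalues λ = 3, 4.
Eigenvectors: (0,-1) for λ=3, (1,1) for λ=4.
From the initial condition, c_1 = 5, c_2 = 5.
z(ln 4) = (5)(4^3)(-1) + (5)(4^4)(1) = 960.

960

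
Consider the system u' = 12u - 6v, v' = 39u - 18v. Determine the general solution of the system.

u(t) = -c_1e^(-3t)sin(3t) - c_1e^(-3t)cos(3t) - c_2e^(-3t)sin(3t) + c_2e^(-3t)cos(3t), v(t) = -3c_1e^(-3t)sin(3t) - 2c_1e^(-3t)cos(3t) - 2c_2e^(-3t)sin(3t) + 3c_2e^(-3t)cos(3t)

Coefficient matrix A = [[12, -6], [39, -18]].
Characteristic polynomial det(A - λI) = λ^2 + 6λ + 18 = 0.
Eigenvalues λ = -3 ± 3i (complex conjugate pair).
For λ=-3+3i: an eigenvector is (-1,-2) - i(-1,-3) = (-1 + i, -2 + 3i).
A real fundamental pair from Re and Im of e^((-3+3i)t)v: X_1 = e^(-3t)(cos(3t)·(-1,-2) + sin(3t)·(-1,-3)), X_2 = e^(-3t)(sin(3t)·(-1,-2) - cos(3t)·(-1,-3)).
General solution: c_1X_1 + c_2X_2.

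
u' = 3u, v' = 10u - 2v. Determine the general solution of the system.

Coefficient matrix A = [[3, 0], [10, -2]].
Characteristic polynomial det(A - λI) = λ^2 - λ - 6 = 0.
Eigenvalues λ = 3, -2.
For λ=3: (A-λI) row 2 is [10, -5], so an eigenvector is (1, 2).
For λ=-2: (A-λI) row 1 is [5, 0], so an eigenvector is (0, 1).
General solution: C_1e^(3t)(1,2) + C_2e^(-2t)(0,1).

u(t) = C_1e^(3t), v(t) = 2C_1e^(3t) + C_2e^(-2t)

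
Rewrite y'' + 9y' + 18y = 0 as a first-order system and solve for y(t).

Let x_1 = y, x_2 = y'. Then x_1' = x_2 and x_2' = -18x_1 - 9x_2.
A = [[0,1],[-18,-9]]; det(A-λI) = λ^2 + 9λ + 18.
Eigenvalues λ = -3, -6 with eigenvectors (1,-3), (1,-6).

y(t) = c_1e^(-3t) + c_2e^(-6t)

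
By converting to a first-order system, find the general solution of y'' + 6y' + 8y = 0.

Let x_1 = y, x_2 = y'. Then x_1' = x_2 and x_2' = -8x_1 - 6x_2.
A = [[0,1],[-8,-6]]; det(A-λI) = λ^2 + 6λ + 8.
Eigenvalues λ = -4, -2 with eigenvectors (1,-4), (1,-2).

y(t) = C_1e^(-4t) + C_2e^(-2t)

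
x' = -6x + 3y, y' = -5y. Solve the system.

x(t) = -C_1e^(-6t) + 3C_2e^(-5t), y(t) = C_2e^(-5t)

Coefficient matrix A = [[-6, 3], [0, -5]].
Characteristic polynomial det(A - λI) = λ^2 + 11λ + 30 = 0.
Eigenvalues λ = -6, -5.
For λ=-6: (A-λI) row 1 is [0, 3], so an eigenvector is (-1, 0).
For λ=-5: (A-λI) row 1 is [-1, 3], so an eigenvector is (3, 1).
General solution: C_1e^(-6t)(-1,0) + C_2e^(-5t)(3,1).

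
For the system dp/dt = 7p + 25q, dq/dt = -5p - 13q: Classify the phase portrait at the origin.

A = [[7,25],[-5,-13]]; det(A-λI) = λ^2 + 6λ + 34.
λ = -3 ± 5i: negative real part.

stable spiral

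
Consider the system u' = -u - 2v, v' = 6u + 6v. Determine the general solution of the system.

u(t) = -2c_1e^(2t) - c_2e^(3t), v(t) = 3c_1e^(2t) + 2c_2e^(3t)

Coefficient matrix A = [[-1, -2], [6, 6]].
Characteristic polynomial det(A - λI) = λ^2 - 5λ + 6 = 0.
Eigenvalues λ = 2, 3.
For λ=2: (A-λI) row 1 is [-3, -2], so an eigenvector is (-2, 3).
For λ=3: (A-λI) row 1 is [-4, -2], so an eigenvector is (-1, 2).
General solution: c_1e^(2t)(-2,3) + c_2e^(3t)(-1,2).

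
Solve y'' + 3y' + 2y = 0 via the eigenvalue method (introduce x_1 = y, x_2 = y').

y(t) = C_1e^(-t) + C_2e^(-2t)

Let x_1 = y, x_2 = y'. Then x_1' = x_2 and x_2' = -2x_1 - 3x_2.
A = [[0,1],[-2,-3]]; det(A-λI) = λ^2 + 3λ + 2.
Eigenvalues λ = -1, -2 with eigenvectors (1,-1), (1,-2).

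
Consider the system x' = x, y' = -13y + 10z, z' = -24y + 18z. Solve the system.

x(t) = c_3e^(t), y(t) = -2c_1e^(2t) + 5c_2e^(3t), z(t) = -3c_1e^(2t) + 8c_2e^(3t)

Coefficient matrix A = [[1, 0, 0], [0, -13, 10], [0, -24, 18]].
det(A - λI) = 0 gives eigenvalues λ = 2, 3, 1.
For λ=2: eigenvector (0,-2,-3).
For λ=3: eigenvector (0,5,8).
For λ=1: eigenvector (1,0,0).
General solution: c_1e^(2t)(0,-2,-3) + c_2e^(3t)(0,5,8) + c_3e^(t)(1,0,0).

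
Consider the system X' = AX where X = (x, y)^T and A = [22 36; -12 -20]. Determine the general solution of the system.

x(t) = 2C_1e^(4t) - 3C_2e^(-2t), y(t) = -C_1e^(4t) + 2C_2e^(-2t)

Coefficient matrix A = [[22, 36], [-12, -20]].
Characteristic polynomial det(A - λI) = λ^2 - 2λ - 8 = 0.
Eigenvalues λ = 4, -2.
For λ=4: (A-λI) row 1 is [18, 36], so an eigenvector is (2, -1).
For λ=-2: (A-λI) row 1 is [24, 36], so an eigenvector is (-3, 2).
General solution: C_1e^(4t)(2,-1) + C_2e^(-2t)(-3,2).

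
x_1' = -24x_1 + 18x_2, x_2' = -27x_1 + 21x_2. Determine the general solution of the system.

Coefficient matrix A = [[-24, 18], [-27, 21]].
Characteristic polynomial det(A - λI) = λ^2 + 3λ - 18 = 0.
Eigenvalues λ = 3, -6.
For λ=3: (A-λI) row 1 is [-27, 18], so an eigenvector is (2, 3).
For λ=-6: (A-λI) row 1 is [-18, 18], so an eigenvector is (-1, -1).
General solution: C_1e^(3t)(2,3) + C_2e^(-6t)(-1,-1).

x_1(t) = 2C_1e^(3t) - C_2e^(-6t), x_2(t) = 3C_1e^(3t) - C_2e^(-6t)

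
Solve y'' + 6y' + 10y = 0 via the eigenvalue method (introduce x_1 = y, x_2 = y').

y(t) = c_1e^(-3t)cos(t) + c_2e^(-3t)sin(t)

Let x_1 = y, x_2 = y'. Then x_1' = x_2 and x_2' = -10x_1 - 6x_2.
A = [[0,1],[-10,-6]]; det(A-λI) = λ^2 + 6λ + 10.
Eigenvalues λ = -3 ± i.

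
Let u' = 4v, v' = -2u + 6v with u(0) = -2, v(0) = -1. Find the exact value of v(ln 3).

A = [[0,4],[-2,6]]; eigenvalues λ = 2, 4.
Eigenvectors: (-2,-1) for λ=2, (1,1) for λ=4.
From the initial condition, c_1 = 1, c_2 = 0.
v(ln 3) = (1)(3^2)(-1) + (0)(3^4)(1) = -9.

-9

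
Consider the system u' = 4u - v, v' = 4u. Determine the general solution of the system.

u(t) = C_1e^(2t) + C_2te^(2t), v(t) = 2C_1e^(2t) + 2C_2te^(2t) - C_2e^(2t)

Coefficient matrix A = [[4, -1], [4, 0]].
Characteristic polynomial det(A - λI) = λ^2 - 4λ + 4 = 0.
Single eigenvalue λ = 2 with algebraic multiplicity 2.
Eigenvector v = (1,2); generalized eigenvector w with (A-λI)w=v is (0,-1).
General solution: e^(2t)[C_1·v + C_2·(t·v + w)].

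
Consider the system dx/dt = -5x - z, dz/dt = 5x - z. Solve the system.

Coefficient matrix A = [[-5, -1], [5, -1]].
Characteristic polynomial det(A - λI) = λ^2 + 6λ + 10 = 0.
Eigenvalues λ = -3 ± i (complex conjugate pair).
For λ=-3+i: an eigenvector is (0,-1) - i(1,-2) = (0 - i, -1 + 2i).
A real fundamental pair from Re and Im of e^((-3+i)t)v: X_1 = e^(-3t)(cos(t)·(0,-1) + sin(t)·(1,-2)), X_2 = e^(-3t)(sin(t)·(0,-1) - cos(t)·(1,-2)).
General solution: c_1X_1 + c_2X_2.

x(t) = c_1e^(-3t)sin(t) - c_2e^(-3t)cos(t), z(t) = -2c_1e^(-3t)sin(t) - c_1e^(-3t)cos(t) - c_2e^(-3t)sin(t) + 2c_2e^(-3t)cos(t)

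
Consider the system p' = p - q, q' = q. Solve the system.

p(t) = C_1e^(t) + C_2te^(t) + C_2e^(t), q(t) = -C_2e^(t)

Coefficient matrix A = [[1, -1], [0, 1]].
Characteristic polynomial det(A - λI) = λ^2 - 2λ + 1 = 0.
Single eigenvalue λ = 1 with algebraic multiplicity 2.
Eigenvector v = (1,0); generalized eigenvector w with (A-λI)w=v is (1,-1).
General solution: e^(t)[C_1·v + C_2·(t·v + w)].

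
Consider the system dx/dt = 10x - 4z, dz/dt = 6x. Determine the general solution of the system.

x(t) = -2C_1e^(4t) - C_2e^(6t), z(t) = -3C_1e^(4t) - C_2e^(6t)

Coefficient matrix A = [[10, -4], [6, 0]].
Characteristic polynomial det(A - λI) = λ^2 - 10λ + 24 = 0.
Eigenvalues λ = 4, 6.
For λ=4: (A-λI) row 1 is [6, -4], so an eigenvector is (-2, -3).
For λ=6: (A-λI) row 1 is [4, -4], so an eigenvector is (-1, -1).
General solution: C_1e^(4t)(-2,-3) + C_2e^(6t)(-1,-1).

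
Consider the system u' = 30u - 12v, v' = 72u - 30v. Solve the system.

Coefficient matrix A = [[30, -12], [72, -30]].
Characteristic polynomial det(A - λI) = λ^2 - 36 = 0.
Eigenvalues λ = 6, -6.
For λ=6: (A-λI) row 1 is [24, -12], so an eigenvector is (1, 2).
For λ=-6: (A-λI) row 1 is [36, -12], so an eigenvector is (-1, -3).
General solution: C_1e^(6t)(1,2) + C_2e^(-6t)(-1,-3).

u(t) = C_1e^(6t) - C_2e^(-6t), v(t) = 2C_1e^(6t) - 3C_2e^(-6t)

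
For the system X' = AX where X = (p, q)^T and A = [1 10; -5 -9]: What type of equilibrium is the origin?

A = [[1,10],[-5,-9]]; det(A-λI) = λ^2 + 8λ + 41.
λ = -4 ± 5i: negative real part.

stable spiral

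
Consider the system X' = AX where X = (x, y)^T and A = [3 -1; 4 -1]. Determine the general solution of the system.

x(t) = c_1e^(t) + c_2te^(t) + c_2e^(t), y(t) = 2c_1e^(t) + 2c_2te^(t) + c_2e^(t)

Coefficient matrix A = [[3, -1], [4, -1]].
Characteristic polynomial det(A - λI) = λ^2 - 2λ + 1 = 0.
Single eigenvalue λ = 1 with algebraic multiplicity 2.
Eigenvector v = (1,2); generalized eigenvector w with (A-λI)w=v is (1,1).
General solution: e^(t)[c_1·v + c_2·(t·v + w)].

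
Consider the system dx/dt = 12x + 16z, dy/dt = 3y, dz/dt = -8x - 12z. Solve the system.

x(t) = -c_1e^(-4t) - 2c_3e^(4t), y(t) = c_2e^(3t), z(t) = c_1e^(-4t) + c_3e^(4t)

Coefficient matrix A = [[12, 0, 16], [0, 3, 0], [-8, 0, -12]].
det(A - λI) = 0 gives eigenvalues λ = -4, 3, 4.
For λ=-4: eigenvector (-1,0,1).
For λ=3: eigenvector (0,1,0).
For λ=4: eigenvector (-2,0,1).
General solution: c_1e^(-4t)(-1,0,1) + c_2e^(3t)(0,1,0) + c_3e^(4t)(-2,0,1).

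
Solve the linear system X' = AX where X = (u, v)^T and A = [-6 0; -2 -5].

u(t) = -c_1e^(-6t), v(t) = -2c_1e^(-6t) - c_2e^(-5t)

Coefficient matrix A = [[-6, 0], [-2, -5]].
Characteristic polynomial det(A - λI) = λ^2 + 11λ + 30 = 0.
Eigenvalues λ = -6, -5.
For λ=-6: (A-λI) row 2 is [-2, 1], so an eigenvector is (-1, -2).
For λ=-5: (A-λI) row 1 is [-1, 0], so an eigenvector is (0, -1).
General solution: c_1e^(-6t)(-1,-2) + c_2e^(-5t)(0,-1).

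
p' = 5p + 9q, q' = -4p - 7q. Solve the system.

Coefficient matrix A = [[5, 9], [-4, -7]].
Characteristic polynomial det(A - λI) = λ^2 + 2λ + 1 = 0.
Single eigenvalue λ = -1 with algebraic multiplicity 2.
Eigenvector v = (-3,2); generalized eigenvector w with (A-λI)w=v is (-2,1).
General solution: e^(-t)[C_1·v + C_2·(t·v + w)].

p(t) = -3C_1e^(-t) - 3C_2te^(-t) - 2C_2e^(-t), q(t) = 2C_1e^(-t) + 2C_2te^(-t) + C_2e^(-t)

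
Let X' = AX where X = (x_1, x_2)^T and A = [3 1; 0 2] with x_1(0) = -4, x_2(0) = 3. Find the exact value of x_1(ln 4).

A = [[3,1],[0,2]]; eigenvalues λ = 3, 2.
Eigenvectors: (1,0) for λ=3, (-1,1) for λ=2.
From the initial condition, c_1 = -1, c_2 = 3.
x_1(ln 4) = (-1)(4^3)(1) + (3)(4^2)(-1) = -112.

-112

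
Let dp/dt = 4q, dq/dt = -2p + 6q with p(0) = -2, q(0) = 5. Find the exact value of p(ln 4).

A = [[0,4],[-2,6]]; eigenvalues λ = 2, 4.
Eigenvectors: (-2,-1) for λ=2, (1,1) for λ=4.
From the initial condition, c_1 = 7, c_2 = 12.
p(ln 4) = (7)(4^2)(-2) + (12)(4^4)(1) = 2848.

2848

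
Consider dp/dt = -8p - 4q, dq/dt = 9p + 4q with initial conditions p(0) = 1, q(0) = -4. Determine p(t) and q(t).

Coefficient matrix A = [[-8, -4], [9, 4]].
Characteristic polynomial det(A - λI) = λ^2 + 4λ + 4 = 0.
Single eigenvalue λ = -2 with algebraic multiplicity 2.
Eigenvector v = (-2,3); generalized eigenvector w with (A-λI)w=v is (-1,2).
General solution: e^(-2t)[K_1·v + K_2·(t·v + w)].
Applying p(0)=1, q(0)=-4 gives K_1=2, K_2=-5.

p(t) = 10te^(-2t) + e^(-2t), q(t) = -15te^(-2t) - 4e^(-2t)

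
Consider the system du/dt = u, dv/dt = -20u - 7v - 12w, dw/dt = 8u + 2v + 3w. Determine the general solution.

Coefficient matrix A = [[1, 0, 0], [-20, -7, -12], [8, 2, 3]].
det(A - λI) = 0 gives eigenvalues λ = 1, -3, -1.
For λ=1: eigenvector (1,-7,3).
For λ=-3: eigenvector (0,3,-1).
For λ=-1: eigenvector (0,-2,1).
General solution: c_1e^(t)(1,-7,3) + c_2e^(-3t)(0,3,-1) + c_3e^(-t)(0,-2,1).

u(t) = c_1e^(t), v(t) = -7c_1e^(t) + 3c_2e^(-3t) - 2c_3e^(-t), w(t) = 3c_1e^(t) - c_2e^(-3t) + c_3e^(-t)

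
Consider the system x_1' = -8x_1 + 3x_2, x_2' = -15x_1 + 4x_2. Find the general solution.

Coefficient matrix A = [[-8, 3], [-15, 4]].
Characteristic polynomial det(A - λI) = λ^2 + 4λ + 13 = 0.
Eigenvalues λ = -2 ± 3i (complex conjugate pair).
For λ=-2+3i: an eigenvector is (-1,-2) - i(0,1) = (-1, -2 - i).
A real fundamental pair from Re and Im of e^((-2+3i)t)v: X_1 = e^(-2t)(cos(3t)·(-1,-2) + sin(3t)·(0,1)), X_2 = e^(-2t)(sin(3t)·(-1,-2) - cos(3t)·(0,1)).
General solution: C_1X_1 + C_2X_2.

x_1(t) = -C_1e^(-2t)cos(3t) - C_2e^(-2t)sin(3t), x_2(t) = C_1e^(-2t)sin(3t) - 2C_1e^(-2t)cos(3t) - 2C_2e^(-2t)sin(3t) - C_2e^(-2t)cos(3t)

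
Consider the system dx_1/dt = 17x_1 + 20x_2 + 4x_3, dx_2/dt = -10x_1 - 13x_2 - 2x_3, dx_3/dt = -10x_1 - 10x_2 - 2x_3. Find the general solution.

x_1(t) = -c_1e^(-3t) - 4c_2e^(2t) - 2c_3e^(3t), x_2(t) = c_1e^(-3t) + 2c_2e^(2t) + c_3e^(3t), x_3(t) = 5c_2e^(2t) + 2c_3e^(3t)

Coefficient matrix A = [[17, 20, 4], [-10, -13, -2], [-10, -10, -2]].
det(A - λI) = 0 gives eigenvalues λ = -3, 2, 3.
For λ=-3: eigenvector (-1,1,0).
For λ=2: eigenvector (-4,2,5).
For λ=3: eigenvector (-2,1,2).
General solution: c_1e^(-3t)(-1,1,0) + c_2e^(2t)(-4,2,5) + c_3e^(3t)(-2,1,2).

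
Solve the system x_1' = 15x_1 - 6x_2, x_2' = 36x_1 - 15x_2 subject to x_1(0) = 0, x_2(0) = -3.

Coefficient matrix A = [[15, -6], [36, -15]].
Characteristic polynomial det(A - λI) = λ^2 - 9 = 0.
Eigenvalues λ = 3, -3.
For λ=3: (A-λI) row 1 is [12, -6], so an eigenvector is (1, 2).
For λ=-3: (A-λI) row 1 is [18, -6], so an eigenvector is (-1, -3).
General solution: C_1e^(3t)(1,2) + C_2e^(-3t)(-1,-3).
Applying x_1(0)=0, x_2(0)=-3 gives C_1=3, C_2=3.

x_1(t) = 3e^(3t) - 3e^(-3t), x_2(t) = 6e^(3t) - 9e^(-3t)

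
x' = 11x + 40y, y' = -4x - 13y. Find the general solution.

Coefficient matrix A = [[11, 40], [-4, -13]].
Characteristic polynomial det(A - λI) = λ^2 + 2λ + 17 = 0.
Eigenvalues λ = -1 ± 4i (complex conjugate pair).
For λ=-1+4i: an eigenvector is (-3,1) - i(1,0) = (-3 - i, 1).
A real fundamental pair from Re and Im of e^((-1+4i)t)v: X_1 = e^(-t)(cos(4t)·(-3,1) + sin(4t)·(1,0)), X_2 = e^(-t)(sin(4t)·(-3,1) - cos(4t)·(1,0)).
General solution: C_1X_1 + C_2X_2.

x(t) = C_1e^(-t)sin(4t) - 3C_1e^(-t)cos(4t) - 3C_2e^(-t)sin(4t) - C_2e^(-t)cos(4t), y(t) = C_1e^(-t)cos(4t) + C_2e^(-t)sin(4t)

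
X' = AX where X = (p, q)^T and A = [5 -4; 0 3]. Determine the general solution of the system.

Coefficient matrix A = [[5, -4], [0, 3]].
Characteristic polynomial det(A - λI) = λ^2 - 8λ + 15 = 0.
Eigenvalues λ = 3, 5.
For λ=3: (A-λI) row 1 is [2, -4], so an eigenvector is (2, 1).
For λ=5: (A-λI) row 1 is [0, -4], so an eigenvector is (1, 0).
General solution: C_1e^(3t)(2,1) + C_2e^(5t)(1,0).

p(t) = 2C_1e^(3t) + C_2e^(5t), q(t) = C_1e^(3t)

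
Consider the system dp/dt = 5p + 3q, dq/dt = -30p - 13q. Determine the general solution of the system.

Coefficient matrix A = [[5, 3], [-30, -13]].
Characteristic polynomial det(A - λI) = λ^2 + 8λ + 25 = 0.
Eigenvalues λ = -4 ± 3i (complex conjugate pair).
For λ=-4+3i: an eigenvector is (0,1) - i(1,-3) = (0 - i, 1 + 3i).
A real fundamental pair from Re and Im of e^((-4+3i)t)v: X_1 = e^(-4t)(cos(3t)·(0,1) + sin(3t)·(1,-3)), X_2 = e^(-4t)(sin(3t)·(0,1) - cos(3t)·(1,-3)).
General solution: C_1X_1 + C_2X_2.

p(t) = C_1e^(-4t)sin(3t) - C_2e^(-4t)cos(3t), q(t) = -3C_1e^(-4t)sin(3t) + C_1e^(-4t)cos(3t) + C_2e^(-4t)sin(3t) + 3C_2e^(-4t)cos(3t)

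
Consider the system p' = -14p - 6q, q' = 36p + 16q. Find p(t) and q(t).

Coefficient matrix A = [[-14, -6], [36, 16]].
Characteristic polynomial det(A - λI) = λ^2 - 2λ - 8 = 0.
Eigenvalues λ = 4, -2.
For λ=4: (A-λI) row 1 is [-18, -6], so an eigenvector is (-1, 3).
For λ=-2: (A-λI) row 1 is [-12, -6], so an eigenvector is (-1, 2).
General solution: K_1e^(4t)(-1,3) + K_2e^(-2t)(-1,2).

p(t) = -K_1e^(4t) - K_2e^(-2t), q(t) = 3K_1e^(4t) + 2K_2e^(-2t)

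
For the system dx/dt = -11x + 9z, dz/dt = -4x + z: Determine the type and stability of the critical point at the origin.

stable improper node

A = [[-11,9],[-4,1]]; det(A-λI) = λ^2 + 10λ + 25.
repeated λ = -5 with a single eigenvector.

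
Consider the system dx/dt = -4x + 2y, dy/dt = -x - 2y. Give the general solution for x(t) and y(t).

Coefficient matrix A = [[-4, 2], [-1, -2]].
Characteristic polynomial det(A - λI) = λ^2 + 6λ + 10 = 0.
Eigenvalues λ = -3 ± i (complex conjugate pair).
For λ=-3+i: an eigenvector is (-1,0) - i(1,1) = (-1 - i, 0 - i).
A real fundamental pair from Re and Im of e^((-3+i)t)v: X_1 = e^(-3t)(cos(t)·(-1,0) + sin(t)·(1,1)), X_2 = e^(-3t)(sin(t)·(-1,0) - cos(t)·(1,1)).
General solution: K_1X_1 + K_2X_2.

x(t) = K_1e^(-3t)sin(t) - K_1e^(-3t)cos(t) - K_2e^(-3t)sin(t) - K_2e^(-3t)cos(t), y(t) = K_1e^(-3t)sin(t) - K_2e^(-3t)cos(t)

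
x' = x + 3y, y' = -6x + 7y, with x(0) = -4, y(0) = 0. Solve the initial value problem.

x(t) = 4e^(4t)sin(3t) - 4e^(4t)cos(3t), y(t) = 8e^(4t)sin(3t)

Coefficient matrix A = [[1, 3], [-6, 7]].
Characteristic polynomial det(A - λI) = λ^2 - 8λ + 25 = 0.
Eigenvalues λ = 4 ± 3i (complex conjugate pair).
For λ=4+3i: an eigenvector is (1,1) - i(0,-1) = (1, 1 + i).
A real fundamental pair from Re and Im of e^((4+3i)t)v: X_1 = e^(4t)(cos(3t)·(1,1) + sin(3t)·(0,-1)), X_2 = e^(4t)(sin(3t)·(1,1) - cos(3t)·(0,-1)).
General solution: c_1X_1 + c_2X_2.
Applying x(0)=-4, y(0)=0 gives c_1=-4, c_2=4.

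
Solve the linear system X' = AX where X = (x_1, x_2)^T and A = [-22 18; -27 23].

Coefficient matrix A = [[-22, 18], [-27, 23]].
Characteristic polynomial det(A - λI) = λ^2 - λ - 20 = 0.
Eigenvalues λ = 5, -4.
For λ=5: (A-λI) row 1 is [-27, 18], so an eigenvector is (2, 3).
For λ=-4: (A-λI) row 1 is [-18, 18], so an eigenvector is (1, 1).
General solution: C_1e^(5t)(2,3) + C_2e^(-4t)(1,1).

x_1(t) = 2C_1e^(5t) + C_2e^(-4t), x_2(t) = 3C_1e^(5t) + C_2e^(-4t)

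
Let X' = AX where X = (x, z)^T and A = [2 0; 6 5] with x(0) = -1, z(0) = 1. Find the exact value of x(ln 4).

-16

A = [[2,0],[6,5]]; eigenvalues λ = 2, 5.
Eigenvectors: (1,-2) for λ=2, (0,1) for λ=5.
From the initial condition, c_1 = -1, c_2 = -1.
x(ln 4) = (-1)(4^2)(1) + (-1)(4^5)(0) = -16.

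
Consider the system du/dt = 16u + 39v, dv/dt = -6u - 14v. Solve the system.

Coefficient matrix A = [[16, 39], [-6, -14]].
Characteristic polynomial det(A - λI) = λ^2 - 2λ + 10 = 0.
Eigenvalues λ = 1 ± 3i (complex conjugate pair).
For λ=1+3i: an eigenvector is (3,-1) - i(2,-1) = (3 - 2i, -1 + i).
A real fundamental pair from Re and Im of e^((1+3i)t)v: X_1 = e^(t)(cos(3t)·(3,-1) + sin(3t)·(2,-1)), X_2 = e^(t)(sin(3t)·(3,-1) - cos(3t)·(2,-1)).
General solution: c_1X_1 + c_2X_2.

u(t) = 2c_1e^(t)sin(3t) + 3c_1e^(t)cos(3t) + 3c_2e^(t)sin(3t) - 2c_2e^(t)cos(3t), v(t) = -c_1e^(t)sin(3t) - c_1e^(t)cos(3t) - c_2e^(t)sin(3t) + c_2e^(t)cos(3t)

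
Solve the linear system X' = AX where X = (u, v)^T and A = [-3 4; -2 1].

u(t) = -K_1e^(-t)sin(2t) + K_1e^(-t)cos(2t) + K_2e^(-t)sin(2t) + K_2e^(-t)cos(2t), v(t) = -K_1e^(-t)sin(2t) + K_2e^(-t)cos(2t)

Coefficient matrix A = [[-3, 4], [-2, 1]].
Characteristic polynomial det(A - λI) = λ^2 + 2λ + 5 = 0.
Eigenvalues λ = -1 ± 2i (complex conjugate pair).
For λ=-1+2i: an eigenvector is (1,0) - i(-1,-1) = (1 + i, 0 + i).
A real fundamental pair from Re and Im of e^((-1+2i)t)v: X_1 = e^(-t)(cos(2t)·(1,0) + sin(2t)·(-1,-1)), X_2 = e^(-t)(sin(2t)·(1,0) - cos(2t)·(-1,-1)).
General solution: K_1X_1 + K_2X_2.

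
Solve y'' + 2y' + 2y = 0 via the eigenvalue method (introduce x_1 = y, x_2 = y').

Let x_1 = y, x_2 = y'. Then x_1' = x_2 and x_2' = -2x_1 - 2x_2.
A = [[0,1],[-2,-2]]; det(A-λI) = λ^2 + 2λ + 2.
Eigenvalues λ = -1 ± i.

y(t) = K_1e^(-t)cos(t) + K_2e^(-t)sin(t)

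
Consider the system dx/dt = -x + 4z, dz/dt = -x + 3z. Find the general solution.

Coefficient matrix A = [[-1, 4], [-1, 3]].
Characteristic polynomial det(A - λI) = λ^2 - 2λ + 1 = 0.
Single eigenvalue λ = 1 with algebraic multiplicity 2.
Eigenvector v = (2,1); generalized eigenvector w with (A-λI)w=v is (3,2).
General solution: e^(t)[K_1·v + K_2·(t·v + w)].

x(t) = 2K_1e^(t) + 2K_2te^(t) + 3K_2e^(t), z(t) = K_1e^(t) + K_2te^(t) + 2K_2e^(t)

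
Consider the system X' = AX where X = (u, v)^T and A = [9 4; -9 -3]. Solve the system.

u(t) = 2C_1e^(3t) + 2C_2te^(3t) - C_2e^(3t), v(t) = -3C_1e^(3t) - 3C_2te^(3t) + 2C_2e^(3t)

Coefficient matrix A = [[9, 4], [-9, -3]].
Characteristic polynomial det(A - λI) = λ^2 - 6λ + 9 = 0.
Single eigenvalue λ = 3 with algebraic multiplicity 2.
Eigenvector v = (2,-3); generalized eigenvector w with (A-λI)w=v is (-1,2).
General solution: e^(3t)[C_1·v + C_2·(t·v + w)].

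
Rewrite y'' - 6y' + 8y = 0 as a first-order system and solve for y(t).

Let x_1 = y, x_2 = y'. Then x_1' = x_2 and x_2' = -8x_1 + 6x_2.
A = [[0,1],[-8,6]]; det(A-λI) = λ^2 - 6λ + 8.
Eigenvalues λ = 4, 2 with eigenvectors (1,4), (1,2).

y(t) = K_1e^(4t) + K_2e^(2t)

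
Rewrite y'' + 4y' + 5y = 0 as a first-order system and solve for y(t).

y(t) = c_1e^(-2t)cos(t) + c_2e^(-2t)sin(t)

Let x_1 = y, x_2 = y'. Then x_1' = x_2 and x_2' = -5x_1 - 4x_2.
A = [[0,1],[-5,-4]]; det(A-λI) = λ^2 + 4λ + 5.
Eigenvalues λ = -2 ± i.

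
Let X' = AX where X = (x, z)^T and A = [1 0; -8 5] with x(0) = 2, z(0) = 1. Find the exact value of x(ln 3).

A = [[1,0],[-8,5]]; eigenvalues λ = 1, 5.
Eigenvectors: (-1,-2) for λ=1, (0,-1) for λ=5.
From the initial condition, c_1 = -2, c_2 = 3.
x(ln 3) = (-2)(3^1)(-1) + (3)(3^5)(0) = 6.

6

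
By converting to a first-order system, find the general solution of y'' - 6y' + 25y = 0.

Let x_1 = y, x_2 = y'. Then x_1' = x_2 and x_2' = -25x_1 + 6x_2.
A = [[0,1],[-25,6]]; det(A-λI) = λ^2 - 6λ + 25.
Eigenvalues λ = 3 ± 4i.

y(t) = K_1e^(3t)cos(4t) + K_2e^(3t)sin(4t)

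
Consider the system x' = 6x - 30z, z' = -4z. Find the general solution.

x(t) = -3c_1e^(-4t) - c_2e^(6t), z(t) = -c_1e^(-4t)

Coefficient matrix A = [[6, -30], [0, -4]].
Characteristic polynomial det(A - λI) = λ^2 - 2λ - 24 = 0.
Eigenvalues λ = -4, 6.
For λ=-4: (A-λI) row 1 is [10, -30], so an eigenvector is (-3, -1).
For λ=6: (A-λI) row 1 is [0, -30], so an eigenvector is (-1, 0).
General solution: c_1e^(-4t)(-3,-1) + c_2e^(6t)(-1,0).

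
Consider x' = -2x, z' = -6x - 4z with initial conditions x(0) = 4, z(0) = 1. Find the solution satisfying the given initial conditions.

x(t) = 4e^(-2t), z(t) = -12e^(-2t) + 13e^(-4t)

Coefficient matrix A = [[-2, 0], [-6, -4]].
Characteristic polynomial det(A - λI) = λ^2 + 6λ + 8 = 0.
Eigenvalues λ = -2, -4.
For λ=-2: (A-λI) row 2 is [-6, -2], so an eigenvector is (-1, 3).
For λ=-4: (A-λI) row 1 is [2, 0], so an eigenvector is (0, 1).
General solution: c_1e^(-2t)(-1,3) + c_2e^(-4t)(0,1).
Applying x(0)=4, z(0)=1 gives c_1=-4, c_2=13.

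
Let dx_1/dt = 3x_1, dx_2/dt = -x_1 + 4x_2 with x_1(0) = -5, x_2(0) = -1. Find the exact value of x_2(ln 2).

24

A = [[3,0],[-1,4]]; eigenvalues λ = 3, 4.
Eigenvectors: (-1,-1) for λ=3, (0,1) for λ=4.
From the initial condition, c_1 = 5, c_2 = 4.
x_2(ln 2) = (5)(2^3)(-1) + (4)(2^4)(1) = 24.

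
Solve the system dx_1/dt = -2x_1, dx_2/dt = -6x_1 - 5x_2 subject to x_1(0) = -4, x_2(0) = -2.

Coefficient matrix A = [[-2, 0], [-6, -5]].
Characteristic polynomial det(A - λI) = λ^2 + 7λ + 10 = 0.
Eigenvalues λ = -2, -5.
For λ=-2: (A-λI) row 2 is [-6, -3], so an eigenvector is (1, -2).
For λ=-5: (A-λI) row 1 is [3, 0], so an eigenvector is (0, -1).
General solution: K_1e^(-2t)(1,-2) + K_2e^(-5t)(0,-1).
Applying x_1(0)=-4, x_2(0)=-2 gives K_1=-4, K_2=10.

x_1(t) = -4e^(-2t), x_2(t) = 8e^(-2t) - 10e^(-5t)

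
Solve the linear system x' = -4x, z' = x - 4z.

Coefficient matrix A = [[-4, 0], [1, -4]].
Characteristic polynomial det(A - λI) = λ^2 + 8λ + 16 = 0.
Single eigenvalue λ = -4 with algebraic multiplicity 2.
Eigenvector v = (0,1); generalized eigenvector w with (A-λI)w=v is (1,-3).
General solution: e^(-4t)[K_1·v + K_2·(t·v + w)].

x(t) = K_2e^(-4t), z(t) = K_1e^(-4t) + K_2te^(-4t) - 3K_2e^(-4t)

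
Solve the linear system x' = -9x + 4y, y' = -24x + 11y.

Coefficient matrix A = [[-9, 4], [-24, 11]].
Characteristic polynomial det(A - λI) = λ^2 - 2λ - 3 = 0.
Eigenvalues λ = -1, 3.
For λ=-1: (A-λI) row 1 is [-8, 4], so an eigenvector is (1, 2).
For λ=3: (A-λI) row 1 is [-12, 4], so an eigenvector is (1, 3).
General solution: c_1e^(-t)(1,2) + c_2e^(3t)(1,3).

x(t) = c_1e^(-t) + c_2e^(3t), y(t) = 2c_1e^(-t) + 3c_2e^(3t)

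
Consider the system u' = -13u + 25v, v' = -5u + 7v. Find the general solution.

Coefficient matrix A = [[-13, 25], [-5, 7]].
Characteristic polynomial det(A - λI) = λ^2 + 6λ + 34 = 0.
Eigenvalues λ = -3 ± 5i (complex conjugate pair).
For λ=-3+5i: an eigenvector is (-2,-1) - i(-1,0) = (-2 + i, -1).
A real fundamental pair from Re and Im of e^((-3+5i)t)v: X_1 = e^(-3t)(cos(5t)·(-2,-1) + sin(5t)·(-1,0)), X_2 = e^(-3t)(sin(5t)·(-2,-1) - cos(5t)·(-1,0)).
General solution: c_1X_1 + c_2X_2.

u(t) = -c_1e^(-3t)sin(5t) - 2c_1e^(-3t)cos(5t) - 2c_2e^(-3t)sin(5t) + c_2e^(-3t)cos(5t), v(t) = -c_1e^(-3t)cos(5t) - c_2e^(-3t)sin(5t)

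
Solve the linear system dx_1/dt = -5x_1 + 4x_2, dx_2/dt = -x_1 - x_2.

Coefficient matrix A = [[-5, 4], [-1, -1]].
Characteristic polynomial det(A - λI) = λ^2 + 6λ + 9 = 0.
Single eigenvalue λ = -3 with algebraic multiplicity 2.
Eigenvector v = (2,1); generalized eigenvector w with (A-λI)w=v is (3,2).
General solution: e^(-3t)[C_1·v + C_2·(t·v + w)].

x_1(t) = 2C_1e^(-3t) + 2C_2te^(-3t) + 3C_2e^(-3t), x_2(t) = C_1e^(-3t) + C_2te^(-3t) + 2C_2e^(-3t)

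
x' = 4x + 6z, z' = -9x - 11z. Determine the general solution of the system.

Coefficient matrix A = [[4, 6], [-9, -11]].
Characteristic polynomial det(A - λI) = λ^2 + 7λ + 10 = 0.
Eigenvalues λ = -5, -2.
For λ=-5: (A-λI) row 1 is [9, 6], so an eigenvector is (-2, 3).
For λ=-2: (A-λI) row 1 is [6, 6], so an eigenvector is (1, -1).
General solution: K_1e^(-5t)(-2,3) + K_2e^(-2t)(1,-1).

x(t) = -2K_1e^(-5t) + K_2e^(-2t), z(t) = 3K_1e^(-5t) - K_2e^(-2t)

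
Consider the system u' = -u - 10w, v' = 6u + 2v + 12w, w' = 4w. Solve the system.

u(t) = c_2e^(-t) - 2c_3e^(4t), v(t) = c_1e^(2t) - 2c_2e^(-t), w(t) = c_3e^(4t)

Coefficient matrix A = [[-1, 0, -10], [6, 2, 12], [0, 0, 4]].
det(A - λI) = 0 gives eigenvalues λ = 2, -1, 4.
For λ=2: eigenvector (0,1,0).
For λ=-1: eigenvector (1,-2,0).
For λ=4: eigenvector (-2,0,1).
General solution: c_1e^(2t)(0,1,0) + c_2e^(-t)(1,-2,0) + c_3e^(4t)(-2,0,1).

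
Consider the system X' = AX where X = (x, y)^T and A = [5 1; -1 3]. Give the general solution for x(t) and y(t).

Coefficient matrix A = [[5, 1], [-1, 3]].
Characteristic polynomial det(A - λI) = λ^2 - 8λ + 16 = 0.
Single eigenvalue λ = 4 with algebraic multiplicity 2.
Eigenvector v = (1,-1); generalized eigenvector w with (A-λI)w=v is (-2,3).
General solution: e^(4t)[K_1·v + K_2·(t·v + w)].

x(t) = K_1e^(4t) + K_2te^(4t) - 2K_2e^(4t), y(t) = -K_1e^(4t) - K_2te^(4t) + 3K_2e^(4t)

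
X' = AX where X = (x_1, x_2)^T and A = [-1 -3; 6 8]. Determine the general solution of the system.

Coefficient matrix A = [[-1, -3], [6, 8]].
Characteristic polynomial det(A - λI) = λ^2 - 7λ + 10 = 0.
Eigenvalues λ = 5, 2.
For λ=5: (A-λI) row 1 is [-6, -3], so an eigenvector is (1, -2).
For λ=2: (A-λI) row 1 is [-3, -3], so an eigenvector is (1, -1).
General solution: K_1e^(5t)(1,-2) + K_2e^(2t)(1,-1).

x_1(t) = K_1e^(5t) + K_2e^(2t), x_2(t) = -2K_1e^(5t) - K_2e^(2t)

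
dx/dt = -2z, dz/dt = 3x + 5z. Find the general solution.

x(t) = -2c_1e^(3t) - c_2e^(2t), z(t) = 3c_1e^(3t) + c_2e^(2t)

Coefficient matrix A = [[0, -2], [3, 5]].
Characteristic polynomial det(A - λI) = λ^2 - 5λ + 6 = 0.
Eigenvalues λ = 3, 2.
For λ=3: (A-λI) row 1 is [-3, -2], so an eigenvector is (-2, 3).
For λ=2: (A-λI) row 1 is [-2, -2], so an eigenvector is (-1, 1).
General solution: c_1e^(3t)(-2,3) + c_2e^(2t)(-1,1).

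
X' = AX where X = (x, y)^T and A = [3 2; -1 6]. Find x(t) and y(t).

x(t) = -K_1e^(5t) + 2K_2e^(4t), y(t) = -K_1e^(5t) + K_2e^(4t)

Coefficient matrix A = [[3, 2], [-1, 6]].
Characteristic polynomial det(A - λI) = λ^2 - 9λ + 20 = 0.
Eigenvalues λ = 5, 4.
For λ=5: (A-λI) row 1 is [-2, 2], so an eigenvector is (-1, -1).
For λ=4: (A-λI) row 1 is [-1, 2], so an eigenvector is (2, 1).
General solution: K_1e^(5t)(-1,-1) + K_2e^(4t)(2,1).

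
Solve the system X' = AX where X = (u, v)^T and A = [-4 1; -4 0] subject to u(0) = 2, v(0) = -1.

u(t) = -5te^(-2t) + 2e^(-2t), v(t) = -10te^(-2t) - e^(-2t)

Coefficient matrix A = [[-4, 1], [-4, 0]].
Characteristic polynomial det(A - λI) = λ^2 + 4λ + 4 = 0.
Single eigenvalue λ = -2 with algebraic multiplicity 2.
Eigenvector v = (-1,-2); generalized eigenvector w with (A-λI)w=v is (2,3).
General solution: e^(-2t)[C_1·v + C_2·(t·v + w)].
Applying u(0)=2, v(0)=-1 gives C_1=8, C_2=5.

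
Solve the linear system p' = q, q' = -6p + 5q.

p(t) = -C_1e^(2t) + C_2e^(3t), q(t) = -2C_1e^(2t) + 3C_2e^(3t)

Coefficient matrix A = [[0, 1], [-6, 5]].
Characteristic polynomial det(A - λI) = λ^2 - 5λ + 6 = 0.
Eigenvalues λ = 2, 3.
For λ=2: (A-λI) row 1 is [-2, 1], so an eigenvector is (-1, -2).
For λ=3: (A-λI) row 1 is [-3, 1], so an eigenvector is (1, 3).
General solution: C_1e^(2t)(-1,-2) + C_2e^(3t)(1,3).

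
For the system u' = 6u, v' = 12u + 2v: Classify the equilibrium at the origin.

unstable node

A = [[6,0],[12,2]]; det(A-λI) = λ^2 - 8λ + 12.
λ = 6, 2: both positive.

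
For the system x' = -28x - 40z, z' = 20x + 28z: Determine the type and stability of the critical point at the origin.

A = [[-28,-40],[20,28]]; det(A-λI) = λ^2 + 16.
λ = 0 ± 4i: zero real part.

center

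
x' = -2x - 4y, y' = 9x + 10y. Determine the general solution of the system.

x(t) = -2K_1e^(4t) - 2K_2te^(4t) - K_2e^(4t), y(t) = 3K_1e^(4t) + 3K_2te^(4t) + 2K_2e^(4t)

Coefficient matrix A = [[-2, -4], [9, 10]].
Characteristic polynomial det(A - λI) = λ^2 - 8λ + 16 = 0.
Single eigenvalue λ = 4 with algebraic multiplicity 2.
Eigenvector v = (-2,3); generalized eigenvector w with (A-λI)w=v is (-1,2).
General solution: e^(4t)[K_1·v + K_2·(t·v + w)].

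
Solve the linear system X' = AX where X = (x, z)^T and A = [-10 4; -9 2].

x(t) = 2K_1e^(-4t) + 2K_2te^(-4t) - K_2e^(-4t), z(t) = 3K_1e^(-4t) + 3K_2te^(-4t) - K_2e^(-4t)

Coefficient matrix A = [[-10, 4], [-9, 2]].
Characteristic polynomial det(A - λI) = λ^2 + 8λ + 16 = 0.
Single eigenvalue λ = -4 with algebraic multiplicity 2.
Eigenvector v = (2,3); generalized eigenvector w with (A-λI)w=v is (-1,-1).
General solution: e^(-4t)[K_1·v + K_2·(t·v + w)].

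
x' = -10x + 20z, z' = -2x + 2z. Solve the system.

Coefficient matrix A = [[-10, 20], [-2, 2]].
Characteristic polynomial det(A - λI) = λ^2 + 8λ + 20 = 0.
Eigenvalues λ = -4 ± 2i (complex conjugate pair).
For λ=-4+2i: an eigenvector is (-3,-1) - i(-1,0) = (-3 + i, -1).
A real fundamental pair from Re and Im of e^((-4+2i)t)v: X_1 = e^(-4t)(cos(2t)·(-3,-1) + sin(2t)·(-1,0)), X_2 = e^(-4t)(sin(2t)·(-3,-1) - cos(2t)·(-1,0)).
General solution: C_1X_1 + C_2X_2.

x(t) = -C_1e^(-4t)sin(2t) - 3C_1e^(-4t)cos(2t) - 3C_2e^(-4t)sin(2t) + C_2e^(-4t)cos(2t), z(t) = -C_1e^(-4t)cos(2t) - C_2e^(-4t)sin(2t)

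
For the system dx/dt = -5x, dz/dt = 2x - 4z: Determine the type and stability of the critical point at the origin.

stable node

A = [[-5,0],[2,-4]]; det(A-λI) = λ^2 + 9λ + 20.
λ = -4, -5: both negative.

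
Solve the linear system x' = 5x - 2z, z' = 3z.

Coefficient matrix A = [[5, -2], [0, 3]].
Characteristic polynomial det(A - λI) = λ^2 - 8λ + 15 = 0.
Eigenvalues λ = 5, 3.
For λ=5: (A-λI) row 1 is [0, -2], so an eigenvector is (1, 0).
For λ=3: (A-λI) row 1 is [2, -2], so an eigenvector is (-1, -1).
General solution: C_1e^(5t)(1,0) + C_2e^(3t)(-1,-1).

x(t) = C_1e^(5t) - C_2e^(3t), z(t) = -C_2e^(3t)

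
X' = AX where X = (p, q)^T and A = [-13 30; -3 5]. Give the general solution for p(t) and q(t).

p(t) = -C_1e^(-4t)sin(3t) - 3C_1e^(-4t)cos(3t) - 3C_2e^(-4t)sin(3t) + C_2e^(-4t)cos(3t), q(t) = -C_1e^(-4t)cos(3t) - C_2e^(-4t)sin(3t)

Coefficient matrix A = [[-13, 30], [-3, 5]].
Characteristic polynomial det(A - λI) = λ^2 + 8λ + 25 = 0.
Eigenvalues λ = -4 ± 3i (complex conjugate pair).
For λ=-4+3i: an eigenvector is (-3,-1) - i(-1,0) = (-3 + i, -1).
A real fundamental pair from Re and Im of e^((-4+3i)t)v: X_1 = e^(-4t)(cos(3t)·(-3,-1) + sin(3t)·(-1,0)), X_2 = e^(-4t)(sin(3t)·(-3,-1) - cos(3t)·(-1,0)).
General solution: C_1X_1 + C_2X_2.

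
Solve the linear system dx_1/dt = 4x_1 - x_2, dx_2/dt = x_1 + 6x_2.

Coefficient matrix A = [[4, -1], [1, 6]].
Characteristic polynomial det(A - λI) = λ^2 - 10λ + 25 = 0.
Single eigenvalue λ = 5 with algebraic multiplicity 2.
Eigenvector v = (-1,1); generalized eigenvector w with (A-λI)w=v is (-2,3).
General solution: e^(5t)[c_1·v + c_2·(t·v + w)].

x_1(t) = -c_1e^(5t) - c_2te^(5t) - 2c_2e^(5t), x_2(t) = c_1e^(5t) + c_2te^(5t) + 3c_2e^(5t)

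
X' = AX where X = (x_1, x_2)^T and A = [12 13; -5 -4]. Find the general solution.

Coefficient matrix A = [[12, 13], [-5, -4]].
Characteristic polynomial det(A - λI) = λ^2 - 8λ + 17 = 0.
Eigenvalues λ = 4 ± i (complex conjugate pair).
For λ=4+i: an eigenvector is (-2,1) - i(-3,2) = (-2 + 3i, 1 - 2i).
A real fundamental pair from Re and Im of e^((4+i)t)v: X_1 = e^(4t)(cos(t)·(-2,1) + sin(t)·(-3,2)), X_2 = e^(4t)(sin(t)·(-2,1) - cos(t)·(-3,2)).
General solution: C_1X_1 + C_2X_2.

x_1(t) = -3C_1e^(4t)sin(t) - 2C_1e^(4t)cos(t) - 2C_2e^(4t)sin(t) + 3C_2e^(4t)cos(t), x_2(t) = 2C_1e^(4t)sin(t) + C_1e^(4t)cos(t) + C_2e^(4t)sin(t) - 2C_2e^(4t)cos(t)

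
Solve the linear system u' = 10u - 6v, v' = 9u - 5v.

u(t) = -2K_1e^(t) + K_2e^(4t), v(t) = -3K_1e^(t) + K_2e^(4t)

Coefficient matrix A = [[10, -6], [9, -5]].
Characteristic polynomial det(A - λI) = λ^2 - 5λ + 4 = 0.
Eigenvalues λ = 1, 4.
For λ=1: (A-λI) row 1 is [9, -6], so an eigenvector is (-2, -3).
For λ=4: (A-λI) row 1 is [6, -6], so an eigenvector is (1, 1).
General solution: K_1e^(t)(-2,-3) + K_2e^(4t)(1,1).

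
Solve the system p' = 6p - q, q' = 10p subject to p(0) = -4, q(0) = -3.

Coefficient matrix A = [[6, -1], [10, 0]].
Characteristic polynomial det(A - λI) = λ^2 - 6λ + 10 = 0.
Eigenvalues λ = 3 ± i (complex conjugate pair).
For λ=3+i: an eigenvector is (0,-1) - i(1,3) = (0 - i, -1 - 3i).
A real fundamental pair from Re and Im of e^((3+i)t)v: X_1 = e^(3t)(cos(t)·(0,-1) + sin(t)·(1,3)), X_2 = e^(3t)(sin(t)·(0,-1) - cos(t)·(1,3)).
General solution: K_1X_1 + K_2X_2.
Applying p(0)=-4, q(0)=-3 gives K_1=-9, K_2=4.

p(t) = -9e^(3t)sin(t) - 4e^(3t)cos(t), q(t) = -31e^(3t)sin(t) - 3e^(3t)cos(t)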